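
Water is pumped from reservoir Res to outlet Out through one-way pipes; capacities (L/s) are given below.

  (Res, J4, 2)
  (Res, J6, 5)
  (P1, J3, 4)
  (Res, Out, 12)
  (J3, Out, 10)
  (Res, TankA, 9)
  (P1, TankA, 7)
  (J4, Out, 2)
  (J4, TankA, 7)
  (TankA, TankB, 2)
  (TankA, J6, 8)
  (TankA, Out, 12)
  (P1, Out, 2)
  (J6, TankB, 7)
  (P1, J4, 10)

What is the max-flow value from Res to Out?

Augment Res→Out: bottleneck 12, flow now 12.
Augment Res→J4→Out: bottleneck 2, flow now 14.
Augment Res→TankA→Out: bottleneck 9, flow now 23.
No augmenting path remains; maximum flow = 23.
In the residual graph, reachable from Res: {Res, J6, TankB}.
Min-cut edges: Res→J4 (2), Res→TankA (9), Res→Out (12); capacity 2 + 9 + 12 = 23.
This cut is saturated, so no flow can exceed 23.

23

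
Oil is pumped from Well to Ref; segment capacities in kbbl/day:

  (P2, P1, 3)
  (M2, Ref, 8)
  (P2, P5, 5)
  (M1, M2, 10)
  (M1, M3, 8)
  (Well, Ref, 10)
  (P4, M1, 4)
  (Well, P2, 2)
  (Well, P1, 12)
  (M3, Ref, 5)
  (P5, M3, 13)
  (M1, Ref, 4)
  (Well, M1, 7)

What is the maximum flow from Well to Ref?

19

Augment Well→Ref: bottleneck 10, flow now 10.
Augment Well→M1→Ref: bottleneck 4, flow now 14.
Augment Well→M1→M3→Ref: bottleneck 3, flow now 17.
Augment Well→P2→P5→M3→Ref: bottleneck 2, flow now 19.
No augmenting path remains; maximum flow = 19.
In the residual graph, reachable from Well: {Well, P1}.
Min-cut edges: Well→M1 (7), Well→P2 (2), Well→Ref (10); capacity 7 + 2 + 10 = 19.
This cut is saturated, so no flow can exceed 19.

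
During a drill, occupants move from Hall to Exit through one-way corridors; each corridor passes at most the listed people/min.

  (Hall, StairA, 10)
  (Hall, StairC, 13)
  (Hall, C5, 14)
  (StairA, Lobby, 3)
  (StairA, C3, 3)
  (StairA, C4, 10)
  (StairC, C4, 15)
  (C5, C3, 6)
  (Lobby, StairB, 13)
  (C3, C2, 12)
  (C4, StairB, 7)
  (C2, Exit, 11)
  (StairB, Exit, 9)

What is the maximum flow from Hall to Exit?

Augment Hall→StairA→Lobby→StairB→Exit: bottleneck 3, flow now 3.
Augment Hall→StairA→C3→C2→Exit: bottleneck 3, flow now 6.
Augment Hall→StairA→C4→StairB→Exit: bottleneck 4, flow now 10.
Augment Hall→StairC→C4→StairB→Exit: bottleneck 2, flow now 12.
Augment Hall→C5→C3→C2→Exit: bottleneck 6, flow now 18.
No augmenting path remains; maximum flow = 18.
In the residual graph, reachable from Hall: {Hall, StairA, StairC, C5, Lobby, C4, StairB}.
Min-cut edges: StairA→C3 (3), C5→C3 (6), StairB→Exit (9); capacity 3 + 6 + 9 = 18.
This cut is saturated, so no flow can exceed 18.

18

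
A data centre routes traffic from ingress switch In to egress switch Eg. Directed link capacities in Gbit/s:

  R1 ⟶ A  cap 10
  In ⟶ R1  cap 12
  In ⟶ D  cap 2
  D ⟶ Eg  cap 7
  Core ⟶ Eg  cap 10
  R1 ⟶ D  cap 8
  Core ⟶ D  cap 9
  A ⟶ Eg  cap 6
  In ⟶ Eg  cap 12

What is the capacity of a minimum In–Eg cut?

25

Augment In→Eg: bottleneck 12, flow now 12.
Augment In→D→Eg: bottleneck 2, flow now 14.
Augment In→R1→D→Eg: bottleneck 5, flow now 19.
Augment In→R1→A→Eg: bottleneck 6, flow now 25.
No augmenting path remains; maximum flow = 25.
By max-flow min-cut, the minimum cut capacity equals the max flow.
In the residual graph, reachable from In: {In, R1, D, A}.
Min-cut edges: In→Eg (12), D→Eg (7), A→Eg (6); capacity 12 + 7 + 6 = 25.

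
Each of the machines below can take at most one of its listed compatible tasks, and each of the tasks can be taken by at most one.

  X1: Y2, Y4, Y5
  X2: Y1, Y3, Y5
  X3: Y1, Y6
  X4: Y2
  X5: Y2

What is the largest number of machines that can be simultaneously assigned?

4

Unit-capacity flow: source→left, listed edges, right→sink; max matching = max flow.
Augmenting path X1→Y2 (+1); matched 1.
Augmenting path X2→Y1 (+1); matched 2.
Augmenting path X3→Y6 (+1); matched 3.
Augmenting path X4→Y2→X1→Y4 (+1); matched 4.
No augmenting path remains; maximum matching = 4.
König certificate: {X1, X2, X3, Y2} is a vertex cover of size 4 (every listed pair touches it), so no matching can be larger.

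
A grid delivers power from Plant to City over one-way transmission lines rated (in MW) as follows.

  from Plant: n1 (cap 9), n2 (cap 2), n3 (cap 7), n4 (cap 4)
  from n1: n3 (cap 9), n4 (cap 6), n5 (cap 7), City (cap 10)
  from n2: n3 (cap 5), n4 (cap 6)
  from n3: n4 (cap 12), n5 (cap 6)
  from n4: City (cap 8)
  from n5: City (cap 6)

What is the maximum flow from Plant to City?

Augment Plant→n1→City: bottleneck 9, flow now 9.
Augment Plant→n4→City: bottleneck 4, flow now 13.
Augment Plant→n2→n4→City: bottleneck 2, flow now 15.
Augment Plant→n3→n4→City: bottleneck 2, flow now 17.
Augment Plant→n3→n5→City: bottleneck 5, flow now 22.
No augmenting path remains; maximum flow = 22.
In the residual graph, reachable from Plant: {Plant}.
Min-cut edges: Plant→n1 (9), Plant→n2 (2), Plant→n3 (7), Plant→n4 (4); capacity 9 + 2 + 7 + 4 = 22.
This cut is saturated, so no flow can exceed 22.

22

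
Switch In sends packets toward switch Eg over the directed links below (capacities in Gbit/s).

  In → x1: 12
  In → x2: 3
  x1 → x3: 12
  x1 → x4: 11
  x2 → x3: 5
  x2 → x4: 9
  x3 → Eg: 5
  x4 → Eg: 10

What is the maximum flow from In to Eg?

15

Augment In→x1→x3→Eg: bottleneck 5, flow now 5.
Augment In→x1→x4→Eg: bottleneck 7, flow now 12.
Augment In→x2→x4→Eg: bottleneck 3, flow now 15.
No augmenting path remains; maximum flow = 15.
In the residual graph, reachable from In: {In}.
Min-cut edges: In→x1 (12), In→x2 (3); capacity 12 + 3 = 15.
This cut is saturated, so no flow can exceed 15.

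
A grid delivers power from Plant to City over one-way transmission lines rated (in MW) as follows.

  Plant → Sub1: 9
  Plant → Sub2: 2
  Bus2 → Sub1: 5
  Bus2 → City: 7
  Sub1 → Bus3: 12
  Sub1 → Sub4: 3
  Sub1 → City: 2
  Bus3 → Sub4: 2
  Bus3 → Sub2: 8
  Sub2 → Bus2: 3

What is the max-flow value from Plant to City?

Augment Plant→Sub1→City: bottleneck 2, flow now 2.
Augment Plant→Sub2→Bus2→City: bottleneck 2, flow now 4.
Augment Plant→Sub1→Bus3→Sub2→Bus2→City: bottleneck 1, flow now 5.
No augmenting path remains; maximum flow = 5.
In the residual graph, reachable from Plant: {Plant, Sub1, Bus3, Sub4, Sub2}.
Min-cut edges: Sub1→City (2), Sub2→Bus2 (3); capacity 2 + 3 = 5.
This cut is saturated, so no flow can exceed 5.

5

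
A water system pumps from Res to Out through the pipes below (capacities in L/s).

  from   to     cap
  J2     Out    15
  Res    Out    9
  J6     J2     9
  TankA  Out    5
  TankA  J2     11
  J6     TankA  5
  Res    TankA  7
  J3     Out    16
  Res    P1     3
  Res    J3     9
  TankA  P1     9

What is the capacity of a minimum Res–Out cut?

Augment Res→Out: bottleneck 9, flow now 9.
Augment Res→TankA→Out: bottleneck 5, flow now 14.
Augment Res→J3→Out: bottleneck 9, flow now 23.
Augment Res→TankA→J2→Out: bottleneck 2, flow now 25.
No augmenting path remains; maximum flow = 25.
By max-flow min-cut, the minimum cut capacity equals the max flow.
In the residual graph, reachable from Res: {Res, P1}.
Min-cut edges: Res→TankA (7), Res→J3 (9), Res→Out (9); capacity 7 + 9 + 9 = 25.

25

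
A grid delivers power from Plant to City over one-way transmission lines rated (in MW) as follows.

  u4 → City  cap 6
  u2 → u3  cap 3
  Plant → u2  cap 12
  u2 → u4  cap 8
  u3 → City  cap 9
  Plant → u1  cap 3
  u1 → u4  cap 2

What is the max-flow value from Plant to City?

9

Augment Plant→u1→u4→City: bottleneck 2, flow now 2.
Augment Plant→u2→u3→City: bottleneck 3, flow now 5.
Augment Plant→u2→u4→City: bottleneck 4, flow now 9.
No augmenting path remains; maximum flow = 9.
In the residual graph, reachable from Plant: {Plant, u1, u2, u4}.
Min-cut edges: u2→u3 (3), u4→City (6); capacity 3 + 6 = 9.
This cut is saturated, so no flow can exceed 9.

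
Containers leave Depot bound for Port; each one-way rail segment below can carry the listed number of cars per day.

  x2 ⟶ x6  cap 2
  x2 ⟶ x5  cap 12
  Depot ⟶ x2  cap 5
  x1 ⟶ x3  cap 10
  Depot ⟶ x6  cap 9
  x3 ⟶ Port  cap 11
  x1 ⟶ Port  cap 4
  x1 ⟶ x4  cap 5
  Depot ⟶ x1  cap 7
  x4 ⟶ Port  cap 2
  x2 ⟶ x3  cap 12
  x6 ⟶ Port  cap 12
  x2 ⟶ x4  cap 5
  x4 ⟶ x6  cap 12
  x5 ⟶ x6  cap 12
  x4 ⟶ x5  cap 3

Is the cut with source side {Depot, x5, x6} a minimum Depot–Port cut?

Given cut capacity: 7 + 5 + 12 = 24.
Augment Depot→x1→Port: bottleneck 4, flow now 4.
Augment Depot→x6→Port: bottleneck 9, flow now 13.
Augment Depot→x1→x3→Port: bottleneck 3, flow now 16.
Augment Depot→x2→x3→Port: bottleneck 5, flow now 21.
No augmenting path remains; maximum flow = 21.
In the residual graph, reachable from Depot: {Depot}.
Min-cut edges: Depot→x1 (7), Depot→x2 (5), Depot→x6 (9); capacity 7 + 5 + 9 = 21.
Cut capacity 24 exceeds the max flow 21, so it is not minimum.

No — its capacity is 24, but the minimum cut has capacity 21.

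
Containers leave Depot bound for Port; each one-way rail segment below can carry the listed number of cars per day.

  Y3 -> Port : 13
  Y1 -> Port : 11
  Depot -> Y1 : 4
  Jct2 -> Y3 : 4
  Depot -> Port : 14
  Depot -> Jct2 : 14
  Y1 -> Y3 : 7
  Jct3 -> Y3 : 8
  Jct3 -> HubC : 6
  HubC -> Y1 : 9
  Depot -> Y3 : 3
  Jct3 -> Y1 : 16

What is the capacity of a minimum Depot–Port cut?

25

Augment Depot→Port: bottleneck 14, flow now 14.
Augment Depot→Y1→Port: bottleneck 4, flow now 18.
Augment Depot→Y3→Port: bottleneck 3, flow now 21.
Augment Depot→Jct2→Y3→Port: bottleneck 4, flow now 25.
No augmenting path remains; maximum flow = 25.
By max-flow min-cut, the minimum cut capacity equals the max flow.
In the residual graph, reachable from Depot: {Depot, Jct2}.
Min-cut edges: Depot→Y1 (4), Depot→Y3 (3), Depot→Port (14), Jct2→Y3 (4); capacity 4 + 3 + 14 + 4 = 25.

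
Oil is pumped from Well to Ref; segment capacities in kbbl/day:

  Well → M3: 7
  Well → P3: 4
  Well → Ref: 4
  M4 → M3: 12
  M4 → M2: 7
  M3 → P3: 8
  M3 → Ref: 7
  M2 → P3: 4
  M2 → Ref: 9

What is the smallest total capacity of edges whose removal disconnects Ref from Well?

Augment Well→Ref: bottleneck 4, flow now 4.
Augment Well→M3→Ref: bottleneck 7, flow now 11.
No augmenting path remains; maximum flow = 11.
By max-flow min-cut, the minimum cut capacity equals the max flow.
In the residual graph, reachable from Well: {Well, P3}.
Min-cut edges: Well→M3 (7), Well→Ref (4); capacity 7 + 4 = 11.

11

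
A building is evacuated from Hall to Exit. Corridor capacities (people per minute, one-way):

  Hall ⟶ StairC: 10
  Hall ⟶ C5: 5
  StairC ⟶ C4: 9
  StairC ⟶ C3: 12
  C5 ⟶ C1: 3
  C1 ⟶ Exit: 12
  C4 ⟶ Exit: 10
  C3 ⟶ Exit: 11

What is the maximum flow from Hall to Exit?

13

Augment Hall→StairC→C4→Exit: bottleneck 9, flow now 9.
Augment Hall→StairC→C3→Exit: bottleneck 1, flow now 10.
Augment Hall→C5→C1→Exit: bottleneck 3, flow now 13.
No augmenting path remains; maximum flow = 13.
In the residual graph, reachable from Hall: {Hall, C5}.
Min-cut edges: Hall→StairC (10), C5→C1 (3); capacity 10 + 3 = 13.
This cut is saturated, so no flow can exceed 13.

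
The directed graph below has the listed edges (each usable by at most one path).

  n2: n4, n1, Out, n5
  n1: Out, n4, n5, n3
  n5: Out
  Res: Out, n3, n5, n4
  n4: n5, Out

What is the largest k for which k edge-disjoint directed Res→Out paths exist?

Assign every edge capacity 1; by Menger, the answer equals the max flow.
Path Res→Out (+1); total 1.
Path Res→n4→Out (+1); total 2.
Path Res→n5→Out (+1); total 3.
No residual Res→Out path; max flow = 3.
Certifying cut of size 3: {Res→Out, Res→n4, Res→n5}.

3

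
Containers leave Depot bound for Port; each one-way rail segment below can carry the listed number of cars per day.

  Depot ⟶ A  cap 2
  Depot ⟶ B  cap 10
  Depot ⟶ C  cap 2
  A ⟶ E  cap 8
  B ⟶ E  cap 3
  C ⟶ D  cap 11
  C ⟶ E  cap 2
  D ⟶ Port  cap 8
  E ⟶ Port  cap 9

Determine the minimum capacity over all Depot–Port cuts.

7

Augment Depot→A→E→Port: bottleneck 2, flow now 2.
Augment Depot→B→E→Port: bottleneck 3, flow now 5.
Augment Depot→C→D→Port: bottleneck 2, flow now 7.
No augmenting path remains; maximum flow = 7.
By max-flow min-cut, the minimum cut capacity equals the max flow.
In the residual graph, reachable from Depot: {Depot, B}.
Min-cut edges: Depot→A (2), Depot→C (2), B→E (3); capacity 2 + 2 + 3 = 7.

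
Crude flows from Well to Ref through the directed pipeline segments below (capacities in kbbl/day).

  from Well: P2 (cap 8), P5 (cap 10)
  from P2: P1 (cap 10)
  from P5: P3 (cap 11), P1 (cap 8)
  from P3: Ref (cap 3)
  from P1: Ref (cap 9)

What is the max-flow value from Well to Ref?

Augment Well→P2→P1→Ref: bottleneck 8, flow now 8.
Augment Well→P5→P3→Ref: bottleneck 3, flow now 11.
Augment Well→P5→P1→Ref: bottleneck 1, flow now 12.
No augmenting path remains; maximum flow = 12.
In the residual graph, reachable from Well: {Well, P2, P5, P3, P1}.
Min-cut edges: P3→Ref (3), P1→Ref (9); capacity 3 + 9 = 12.
This cut is saturated, so no flow can exceed 12.

12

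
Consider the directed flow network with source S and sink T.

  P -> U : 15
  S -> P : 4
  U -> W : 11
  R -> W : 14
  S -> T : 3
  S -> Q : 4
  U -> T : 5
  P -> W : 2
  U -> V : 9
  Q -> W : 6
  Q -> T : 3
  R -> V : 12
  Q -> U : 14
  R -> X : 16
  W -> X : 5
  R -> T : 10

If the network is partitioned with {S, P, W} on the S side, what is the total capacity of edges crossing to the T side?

27

Edges leaving {S, P, W}: S→Q (4), S→T (3), P→U (15), W→X (5).
Cut capacity = 4 + 3 + 15 + 5 = 27.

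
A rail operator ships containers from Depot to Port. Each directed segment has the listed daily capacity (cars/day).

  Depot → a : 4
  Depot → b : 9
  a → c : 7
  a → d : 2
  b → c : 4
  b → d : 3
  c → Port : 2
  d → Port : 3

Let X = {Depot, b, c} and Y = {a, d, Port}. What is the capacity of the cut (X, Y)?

9

Edges leaving {Depot, b, c}: Depot→a (4), b→d (3), c→Port (2).
Cut capacity = 4 + 3 + 2 = 9.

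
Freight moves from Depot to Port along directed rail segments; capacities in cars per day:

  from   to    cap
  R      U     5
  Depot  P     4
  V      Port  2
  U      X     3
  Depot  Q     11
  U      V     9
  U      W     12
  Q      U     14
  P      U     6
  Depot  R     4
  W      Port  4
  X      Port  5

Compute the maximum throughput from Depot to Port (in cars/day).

9

Augment Depot→P→U→V→Port: bottleneck 2, flow now 2.
Augment Depot→P→U→W→Port: bottleneck 2, flow now 4.
Augment Depot→Q→U→W→Port: bottleneck 2, flow now 6.
Augment Depot→Q→U→X→Port: bottleneck 3, flow now 9.
No augmenting path remains; maximum flow = 9.
In the residual graph, reachable from Depot: {Depot, P, Q, R, U, V, W}.
Min-cut edges: U→X (3), V→Port (2), W→Port (4); capacity 3 + 2 + 4 = 9.
This cut is saturated, so no flow can exceed 9.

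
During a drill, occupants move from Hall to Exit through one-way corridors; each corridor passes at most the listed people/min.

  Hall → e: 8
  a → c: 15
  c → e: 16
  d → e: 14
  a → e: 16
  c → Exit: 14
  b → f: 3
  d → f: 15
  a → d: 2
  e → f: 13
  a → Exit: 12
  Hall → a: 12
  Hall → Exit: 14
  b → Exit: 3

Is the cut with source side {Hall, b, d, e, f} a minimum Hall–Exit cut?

Given cut capacity: 12 + 14 + 3 = 29.
Augment Hall→Exit: bottleneck 14, flow now 14.
Augment Hall→a→Exit: bottleneck 12, flow now 26.
No augmenting path remains; maximum flow = 26.
In the residual graph, reachable from Hall: {Hall, e, f}.
Min-cut edges: Hall→a (12), Hall→Exit (14); capacity 12 + 14 = 26.
Cut capacity 29 exceeds the max flow 26, so it is not minimum.

No — its capacity is 29, but the minimum cut has capacity 26.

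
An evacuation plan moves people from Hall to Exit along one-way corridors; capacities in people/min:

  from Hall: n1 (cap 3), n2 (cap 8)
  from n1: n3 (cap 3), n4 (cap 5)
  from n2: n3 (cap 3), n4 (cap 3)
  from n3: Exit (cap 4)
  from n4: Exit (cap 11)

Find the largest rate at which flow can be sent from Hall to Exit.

Augment Hall→n1→n3→Exit: bottleneck 3, flow now 3.
Augment Hall→n2→n3→Exit: bottleneck 1, flow now 4.
Augment Hall→n2→n4→Exit: bottleneck 3, flow now 7.
Augment Hall→n2→n3→n1→n4→Exit: bottleneck 2, flow now 9. (uses reverse residual edge)
No augmenting path remains; maximum flow = 9.
In the residual graph, reachable from Hall: {Hall, n2}.
Min-cut edges: Hall→n1 (3), n2→n3 (3), n2→n4 (3); capacity 3 + 3 + 3 = 9.
This cut is saturated, so no flow can exceed 9.

9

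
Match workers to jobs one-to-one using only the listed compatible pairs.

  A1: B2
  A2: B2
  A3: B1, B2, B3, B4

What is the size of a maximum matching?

2

Unit-capacity flow: source→left, listed edges, right→sink; max matching = max flow.
Augmenting path A1→B2 (+1); matched 1.
Augmenting path A3→B1 (+1); matched 2.
No augmenting path remains; maximum matching = 2.
König certificate: {A3, B2} is a vertex cover of size 2 (every listed pair touches it), so no matching can be larger.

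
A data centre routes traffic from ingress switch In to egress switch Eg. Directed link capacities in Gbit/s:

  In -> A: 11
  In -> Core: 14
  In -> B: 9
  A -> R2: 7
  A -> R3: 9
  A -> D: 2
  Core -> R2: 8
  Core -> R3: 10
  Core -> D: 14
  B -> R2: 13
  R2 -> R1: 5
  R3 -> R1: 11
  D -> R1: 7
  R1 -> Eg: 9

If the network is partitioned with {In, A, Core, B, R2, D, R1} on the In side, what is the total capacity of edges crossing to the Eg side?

Edges leaving {In, A, Core, B, R2, D, R1}: A→R3 (9), Core→R3 (10), R1→Eg (9).
Cut capacity = 9 + 10 + 9 = 28.

28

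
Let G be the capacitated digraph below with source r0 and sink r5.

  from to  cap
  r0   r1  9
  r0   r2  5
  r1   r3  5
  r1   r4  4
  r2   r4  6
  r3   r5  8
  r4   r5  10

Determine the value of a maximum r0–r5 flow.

14

Augment r0→r1→r3→r5: bottleneck 5, flow now 5.
Augment r0→r1→r4→r5: bottleneck 4, flow now 9.
Augment r0→r2→r4→r5: bottleneck 5, flow now 14.
No augmenting path remains; maximum flow = 14.
In the residual graph, reachable from r0: {r0}.
Min-cut edges: r0→r1 (9), r0→r2 (5); capacity 9 + 5 = 14.
This cut is saturated, so no flow can exceed 14.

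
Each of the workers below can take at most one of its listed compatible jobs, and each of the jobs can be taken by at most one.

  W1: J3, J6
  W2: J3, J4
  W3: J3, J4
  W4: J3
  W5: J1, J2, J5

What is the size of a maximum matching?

4

Unit-capacity flow: source→left, listed edges, right→sink; max matching = max flow.
Augmenting path W1→J3 (+1); matched 1.
Augmenting path W2→J4 (+1); matched 2.
Augmenting path W5→J1 (+1); matched 3.
Augmenting path W3→J3→W1→J6 (+1); matched 4.
No augmenting path remains; maximum matching = 4.
König certificate: {W1, W5, J3, J4} is a vertex cover of size 4 (every listed pair touches it), so no matching can be larger.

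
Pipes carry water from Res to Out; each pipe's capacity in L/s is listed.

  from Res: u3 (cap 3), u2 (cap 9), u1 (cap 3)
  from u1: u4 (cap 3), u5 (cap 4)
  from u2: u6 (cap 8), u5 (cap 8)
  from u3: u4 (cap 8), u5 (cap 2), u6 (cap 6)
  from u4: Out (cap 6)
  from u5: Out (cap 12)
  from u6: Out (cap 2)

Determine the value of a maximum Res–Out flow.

15

Augment Res→u1→u4→Out: bottleneck 3, flow now 3.
Augment Res→u2→u5→Out: bottleneck 8, flow now 11.
Augment Res→u2→u6→Out: bottleneck 1, flow now 12.
Augment Res→u3→u4→Out: bottleneck 3, flow now 15.
No augmenting path remains; maximum flow = 15.
In the residual graph, reachable from Res: {Res}.
Min-cut edges: Res→u1 (3), Res→u2 (9), Res→u3 (3); capacity 3 + 9 + 3 = 15.
This cut is saturated, so no flow can exceed 15.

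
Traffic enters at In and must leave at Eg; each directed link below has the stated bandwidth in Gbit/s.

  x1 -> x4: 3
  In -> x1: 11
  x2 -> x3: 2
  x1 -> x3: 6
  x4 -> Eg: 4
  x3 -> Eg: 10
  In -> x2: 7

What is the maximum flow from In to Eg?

Augment In→x1→x3→Eg: bottleneck 6, flow now 6.
Augment In→x1→x4→Eg: bottleneck 3, flow now 9.
Augment In→x2→x3→Eg: bottleneck 2, flow now 11.
No augmenting path remains; maximum flow = 11.
In the residual graph, reachable from In: {In, x1, x2}.
Min-cut edges: x1→x3 (6), x1→x4 (3), x2→x3 (2); capacity 6 + 3 + 2 = 11.
This cut is saturated, so no flow can exceed 11.

11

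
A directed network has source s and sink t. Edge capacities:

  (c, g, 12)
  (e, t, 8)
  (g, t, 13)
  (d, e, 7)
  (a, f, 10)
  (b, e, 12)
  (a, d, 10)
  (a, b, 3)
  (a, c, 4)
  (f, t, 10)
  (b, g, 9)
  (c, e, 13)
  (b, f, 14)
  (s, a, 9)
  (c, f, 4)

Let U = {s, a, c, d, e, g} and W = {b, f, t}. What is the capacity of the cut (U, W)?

Edges leaving {s, a, c, d, e, g}: a→b (3), a→f (10), c→f (4), e→t (8), g→t (13).
Cut capacity = 3 + 10 + 4 + 8 + 13 = 38.

38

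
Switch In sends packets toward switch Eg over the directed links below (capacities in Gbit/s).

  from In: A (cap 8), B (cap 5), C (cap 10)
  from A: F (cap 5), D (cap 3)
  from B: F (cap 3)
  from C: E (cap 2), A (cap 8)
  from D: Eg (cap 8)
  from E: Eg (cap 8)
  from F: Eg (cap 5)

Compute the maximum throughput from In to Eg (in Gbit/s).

Augment In→A→D→Eg: bottleneck 3, flow now 3.
Augment In→A→F→Eg: bottleneck 5, flow now 8.
Augment In→C→E→Eg: bottleneck 2, flow now 10.
No augmenting path remains; maximum flow = 10.
In the residual graph, reachable from In: {In, A, B, C, F}.
Min-cut edges: A→D (3), C→E (2), F→Eg (5); capacity 3 + 2 + 5 = 10.
This cut is saturated, so no flow can exceed 10.

10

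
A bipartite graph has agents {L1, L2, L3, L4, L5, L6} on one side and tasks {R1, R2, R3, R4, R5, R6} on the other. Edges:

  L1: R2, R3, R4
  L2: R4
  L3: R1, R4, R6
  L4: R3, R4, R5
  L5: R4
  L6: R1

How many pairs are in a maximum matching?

5

Unit-capacity flow: source→left, listed edges, right→sink; max matching = max flow.
Augmenting path L1→R2 (+1); matched 1.
Augmenting path L2→R4 (+1); matched 2.
Augmenting path L3→R1 (+1); matched 3.
Augmenting path L4→R3 (+1); matched 4.
Augmenting path L6→R1→L3→R6 (+1); matched 5.
No augmenting path remains; maximum matching = 5.
König certificate: {L1, L3, L4, L6, R4} is a vertex cover of size 5 (every listed pair touches it), so no matching can be larger.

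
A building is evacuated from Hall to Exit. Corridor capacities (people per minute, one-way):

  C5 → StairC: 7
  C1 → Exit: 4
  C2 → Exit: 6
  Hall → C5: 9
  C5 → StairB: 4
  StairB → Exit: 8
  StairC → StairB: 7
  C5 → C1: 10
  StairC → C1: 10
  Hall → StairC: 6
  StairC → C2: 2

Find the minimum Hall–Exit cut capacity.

14

Augment Hall→StairC→C2→Exit: bottleneck 2, flow now 2.
Augment Hall→StairC→C1→Exit: bottleneck 4, flow now 6.
Augment Hall→C5→StairB→Exit: bottleneck 4, flow now 10.
Augment Hall→C5→StairC→StairB→Exit: bottleneck 4, flow now 14.
No augmenting path remains; maximum flow = 14.
By max-flow min-cut, the minimum cut capacity equals the max flow.
In the residual graph, reachable from Hall: {Hall, StairC, C5, C1, StairB}.
Min-cut edges: StairC→C2 (2), C1→Exit (4), StairB→Exit (8); capacity 2 + 4 + 8 = 14.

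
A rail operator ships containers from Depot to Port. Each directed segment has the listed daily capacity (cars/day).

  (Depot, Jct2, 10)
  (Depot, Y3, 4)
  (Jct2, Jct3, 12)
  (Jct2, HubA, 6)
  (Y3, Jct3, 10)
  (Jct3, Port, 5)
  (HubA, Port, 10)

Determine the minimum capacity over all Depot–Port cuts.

11

Augment Depot→Jct2→Jct3→Port: bottleneck 5, flow now 5.
Augment Depot→Jct2→HubA→Port: bottleneck 5, flow now 10.
Augment Depot→Y3→Jct3→Jct2→HubA→Port: bottleneck 1, flow now 11. (uses reverse residual edge)
No augmenting path remains; maximum flow = 11.
By max-flow min-cut, the minimum cut capacity equals the max flow.
In the residual graph, reachable from Depot: {Depot, Jct2, Y3, Jct3}.
Min-cut edges: Jct2→HubA (6), Jct3→Port (5); capacity 6 + 5 = 11.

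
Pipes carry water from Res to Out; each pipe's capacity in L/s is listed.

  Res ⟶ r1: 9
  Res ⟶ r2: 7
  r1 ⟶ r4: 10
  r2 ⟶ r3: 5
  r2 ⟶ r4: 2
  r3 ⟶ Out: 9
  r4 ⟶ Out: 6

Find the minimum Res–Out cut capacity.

Augment Res→r1→r4→Out: bottleneck 6, flow now 6.
Augment Res→r2→r3→Out: bottleneck 5, flow now 11.
No augmenting path remains; maximum flow = 11.
By max-flow min-cut, the minimum cut capacity equals the max flow.
In the residual graph, reachable from Res: {Res, r1, r2, r4}.
Min-cut edges: r2→r3 (5), r4→Out (6); capacity 5 + 6 = 11.

11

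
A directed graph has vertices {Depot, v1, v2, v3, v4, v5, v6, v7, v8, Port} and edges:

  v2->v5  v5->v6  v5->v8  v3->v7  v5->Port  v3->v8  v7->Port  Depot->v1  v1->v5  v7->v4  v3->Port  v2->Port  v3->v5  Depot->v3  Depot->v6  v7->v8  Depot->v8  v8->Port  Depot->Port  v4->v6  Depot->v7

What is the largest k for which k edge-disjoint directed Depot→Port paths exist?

Assign every edge capacity 1; by Menger, the answer equals the max flow.
Path Depot→Port (+1); total 1.
Path Depot→v3→Port (+1); total 2.
Path Depot→v7→Port (+1); total 3.
Path Depot→v8→Port (+1); total 4.
Path Depot→v1→v5→Port (+1); total 5.
No residual Depot→Port path; max flow = 5.
Certifying cut of size 5: {Depot→Port, Depot→v1, Depot→v3, Depot→v7, Depot→v8}.

5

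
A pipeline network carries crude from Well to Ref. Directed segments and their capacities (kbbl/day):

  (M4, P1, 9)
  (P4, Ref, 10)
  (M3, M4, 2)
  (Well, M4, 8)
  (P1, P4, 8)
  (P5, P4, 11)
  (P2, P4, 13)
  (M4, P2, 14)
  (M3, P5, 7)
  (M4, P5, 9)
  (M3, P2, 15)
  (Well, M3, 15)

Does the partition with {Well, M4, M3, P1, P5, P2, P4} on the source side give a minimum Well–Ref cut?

Yes — it is a minimum cut (capacity 10).

Given cut capacity: 10 = 10.
Augment Well→M4→P1→P4→Ref: bottleneck 8, flow now 8.
Augment Well→M3→P5→P4→Ref: bottleneck 2, flow now 10.
No augmenting path remains; maximum flow = 10.
Cut capacity 10 equals the max flow, so it is a minimum cut.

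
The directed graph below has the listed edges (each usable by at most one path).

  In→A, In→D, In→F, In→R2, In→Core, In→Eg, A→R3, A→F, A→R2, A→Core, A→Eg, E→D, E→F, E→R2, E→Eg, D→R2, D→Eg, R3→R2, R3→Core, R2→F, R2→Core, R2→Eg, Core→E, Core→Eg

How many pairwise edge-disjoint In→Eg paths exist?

Assign every edge capacity 1; by Menger, the answer equals the max flow.
Path In→Eg (+1); total 1.
Path In→A→Eg (+1); total 2.
Path In→D→Eg (+1); total 3.
Path In→R2→Eg (+1); total 4.
Path In→Core→Eg (+1); total 5.
No residual In→Eg path; max flow = 5.
Certifying cut of size 5: {In→A, In→Core, In→D, In→Eg, In→R2}.

5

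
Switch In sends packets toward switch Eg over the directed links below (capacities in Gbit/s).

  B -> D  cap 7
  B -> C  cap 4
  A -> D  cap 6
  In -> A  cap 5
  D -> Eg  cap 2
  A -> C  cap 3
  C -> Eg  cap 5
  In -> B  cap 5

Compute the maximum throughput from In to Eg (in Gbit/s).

7

Augment In→A→C→Eg: bottleneck 3, flow now 3.
Augment In→A→D→Eg: bottleneck 2, flow now 5.
Augment In→B→C→Eg: bottleneck 2, flow now 7.
No augmenting path remains; maximum flow = 7.
In the residual graph, reachable from In: {In, A, B, C, D}.
Min-cut edges: C→Eg (5), D→Eg (2); capacity 5 + 2 = 7.
This cut is saturated, so no flow can exceed 7.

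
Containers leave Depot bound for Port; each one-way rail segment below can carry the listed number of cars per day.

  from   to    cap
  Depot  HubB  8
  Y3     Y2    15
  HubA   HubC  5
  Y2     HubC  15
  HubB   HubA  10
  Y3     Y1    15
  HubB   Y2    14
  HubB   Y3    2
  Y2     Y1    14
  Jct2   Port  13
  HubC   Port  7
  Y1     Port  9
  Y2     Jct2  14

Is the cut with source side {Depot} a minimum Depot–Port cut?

Yes — it is a minimum cut (capacity 8).

Given cut capacity: 8 = 8.
Augment Depot→HubB→Y2→HubC→Port: bottleneck 7, flow now 7.
Augment Depot→HubB→Y2→Y1→Port: bottleneck 1, flow now 8.
No augmenting path remains; maximum flow = 8.
Cut capacity 8 equals the max flow, so it is a minimum cut.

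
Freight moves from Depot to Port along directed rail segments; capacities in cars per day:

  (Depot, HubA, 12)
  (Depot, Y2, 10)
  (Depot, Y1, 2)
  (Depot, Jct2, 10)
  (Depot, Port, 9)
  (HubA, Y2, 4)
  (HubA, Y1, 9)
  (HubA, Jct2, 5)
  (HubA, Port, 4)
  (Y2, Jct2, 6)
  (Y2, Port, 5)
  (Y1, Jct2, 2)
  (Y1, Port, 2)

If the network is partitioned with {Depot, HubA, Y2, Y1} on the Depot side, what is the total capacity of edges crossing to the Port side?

43

Edges leaving {Depot, HubA, Y2, Y1}: Depot→Jct2 (10), Depot→Port (9), HubA→Jct2 (5), HubA→Port (4), Y2→Jct2 (6), Y2→Port (5), Y1→Jct2 (2), Y1→Port (2).
Cut capacity = 10 + 9 + 5 + 4 + 6 + 5 + 2 + 2 = 43.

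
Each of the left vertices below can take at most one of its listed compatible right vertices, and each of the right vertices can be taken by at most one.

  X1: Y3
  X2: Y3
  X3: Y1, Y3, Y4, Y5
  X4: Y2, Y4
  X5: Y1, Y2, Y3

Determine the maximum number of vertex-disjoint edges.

Unit-capacity flow: source→left, listed edges, right→sink; max matching = max flow.
Augmenting path X1→Y3 (+1); matched 1.
Augmenting path X3→Y1 (+1); matched 2.
Augmenting path X4→Y2 (+1); matched 3.
Augmenting path X5→Y1→X3→Y4 (+1); matched 4.
No augmenting path remains; maximum matching = 4.
König certificate: {X3, X4, X5, Y3} is a vertex cover of size 4 (every listed pair touches it), so no matching can be larger.

4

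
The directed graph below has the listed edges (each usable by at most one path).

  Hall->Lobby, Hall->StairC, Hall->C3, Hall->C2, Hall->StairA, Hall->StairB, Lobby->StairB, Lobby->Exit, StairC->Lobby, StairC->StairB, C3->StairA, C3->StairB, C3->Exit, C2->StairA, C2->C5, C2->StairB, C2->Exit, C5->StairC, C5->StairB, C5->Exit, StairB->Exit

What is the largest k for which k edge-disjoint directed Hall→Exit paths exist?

Assign every edge capacity 1; by Menger, the answer equals the max flow.
Path Hall→Lobby→Exit (+1); total 1.
Path Hall→C3→Exit (+1); total 2.
Path Hall→C2→Exit (+1); total 3.
Path Hall→StairB→Exit (+1); total 4.
No residual Hall→Exit path; max flow = 4.
Certifying cut of size 4: {Hall→C2, Hall→C3, Lobby→Exit, StairB→Exit}.

4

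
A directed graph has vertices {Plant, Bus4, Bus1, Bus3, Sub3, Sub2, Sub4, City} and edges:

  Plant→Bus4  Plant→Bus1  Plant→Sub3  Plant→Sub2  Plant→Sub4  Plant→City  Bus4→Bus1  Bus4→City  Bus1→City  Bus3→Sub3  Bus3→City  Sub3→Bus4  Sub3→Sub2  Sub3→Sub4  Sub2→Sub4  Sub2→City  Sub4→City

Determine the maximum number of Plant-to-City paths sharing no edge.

5

Assign every edge capacity 1; by Menger, the answer equals the max flow.
Path Plant→City (+1); total 1.
Path Plant→Bus4→City (+1); total 2.
Path Plant→Bus1→City (+1); total 3.
Path Plant→Sub2→City (+1); total 4.
Path Plant→Sub4→City (+1); total 5.
No residual Plant→City path; max flow = 5.
Certifying cut of size 5: {Bus1→City, Bus4→City, Plant→City, Sub2→City, Sub4→City}.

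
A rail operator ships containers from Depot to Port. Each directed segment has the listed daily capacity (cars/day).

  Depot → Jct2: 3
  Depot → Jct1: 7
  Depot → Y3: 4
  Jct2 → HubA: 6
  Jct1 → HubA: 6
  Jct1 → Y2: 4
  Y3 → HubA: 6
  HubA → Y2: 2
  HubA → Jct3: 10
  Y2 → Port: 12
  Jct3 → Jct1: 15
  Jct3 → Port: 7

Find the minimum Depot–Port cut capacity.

13

Augment Depot→Jct1→Y2→Port: bottleneck 4, flow now 4.
Augment Depot→Jct2→HubA→Y2→Port: bottleneck 2, flow now 6.
Augment Depot→Jct2→HubA→Jct3→Port: bottleneck 1, flow now 7.
Augment Depot→Jct1→HubA→Jct3→Port: bottleneck 3, flow now 10.
Augment Depot→Y3→HubA→Jct3→Port: bottleneck 3, flow now 13.
No augmenting path remains; maximum flow = 13.
By max-flow min-cut, the minimum cut capacity equals the max flow.
In the residual graph, reachable from Depot: {Depot, Jct2, Jct1, Y3, HubA, Jct3}.
Min-cut edges: Jct1→Y2 (4), HubA→Y2 (2), Jct3→Port (7); capacity 4 + 2 + 7 = 13.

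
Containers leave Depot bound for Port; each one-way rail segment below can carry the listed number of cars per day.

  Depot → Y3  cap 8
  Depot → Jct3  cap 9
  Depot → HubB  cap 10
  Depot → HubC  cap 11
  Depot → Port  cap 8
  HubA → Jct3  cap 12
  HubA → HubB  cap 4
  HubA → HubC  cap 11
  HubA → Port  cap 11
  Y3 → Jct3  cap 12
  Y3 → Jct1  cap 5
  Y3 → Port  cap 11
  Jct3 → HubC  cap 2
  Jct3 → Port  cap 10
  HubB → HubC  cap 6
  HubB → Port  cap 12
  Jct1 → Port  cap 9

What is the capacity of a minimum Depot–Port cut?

Augment Depot→Port: bottleneck 8, flow now 8.
Augment Depot→Y3→Port: bottleneck 8, flow now 16.
Augment Depot→Jct3→Port: bottleneck 9, flow now 25.
Augment Depot→HubB→Port: bottleneck 10, flow now 35.
No augmenting path remains; maximum flow = 35.
By max-flow min-cut, the minimum cut capacity equals the max flow.
In the residual graph, reachable from Depot: {Depot, HubC}.
Min-cut edges: Depot→Y3 (8), Depot→Jct3 (9), Depot→HubB (10), Depot→Port (8); capacity 8 + 9 + 10 + 8 = 35.

35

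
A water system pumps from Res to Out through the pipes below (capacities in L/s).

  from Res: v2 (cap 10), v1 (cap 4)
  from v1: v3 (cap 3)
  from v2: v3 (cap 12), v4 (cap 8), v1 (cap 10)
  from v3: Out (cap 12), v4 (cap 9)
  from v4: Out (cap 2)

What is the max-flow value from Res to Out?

Augment Res→v1→v3→Out: bottleneck 3, flow now 3.
Augment Res→v2→v3→Out: bottleneck 9, flow now 12.
Augment Res→v2→v4→Out: bottleneck 1, flow now 13.
No augmenting path remains; maximum flow = 13.
In the residual graph, reachable from Res: {Res, v1}.
Min-cut edges: Res→v2 (10), v1→v3 (3); capacity 10 + 3 = 13.
This cut is saturated, so no flow can exceed 13.

13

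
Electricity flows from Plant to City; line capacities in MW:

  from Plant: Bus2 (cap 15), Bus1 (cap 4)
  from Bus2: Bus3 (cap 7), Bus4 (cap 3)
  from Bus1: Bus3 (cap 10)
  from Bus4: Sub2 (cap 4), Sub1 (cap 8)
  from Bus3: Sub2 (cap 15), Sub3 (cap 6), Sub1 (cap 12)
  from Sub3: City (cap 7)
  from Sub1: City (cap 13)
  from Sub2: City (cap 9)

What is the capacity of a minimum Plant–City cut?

14

Augment Plant→Bus2→Bus4→Sub1→City: bottleneck 3, flow now 3.
Augment Plant→Bus2→Bus3→Sub3→City: bottleneck 6, flow now 9.
Augment Plant→Bus2→Bus3→Sub1→City: bottleneck 1, flow now 10.
Augment Plant→Bus1→Bus3→Sub1→City: bottleneck 4, flow now 14.
No augmenting path remains; maximum flow = 14.
By max-flow min-cut, the minimum cut capacity equals the max flow.
In the residual graph, reachable from Plant: {Plant, Bus2}.
Min-cut edges: Plant→Bus1 (4), Bus2→Bus4 (3), Bus2→Bus3 (7); capacity 4 + 3 + 7 = 14.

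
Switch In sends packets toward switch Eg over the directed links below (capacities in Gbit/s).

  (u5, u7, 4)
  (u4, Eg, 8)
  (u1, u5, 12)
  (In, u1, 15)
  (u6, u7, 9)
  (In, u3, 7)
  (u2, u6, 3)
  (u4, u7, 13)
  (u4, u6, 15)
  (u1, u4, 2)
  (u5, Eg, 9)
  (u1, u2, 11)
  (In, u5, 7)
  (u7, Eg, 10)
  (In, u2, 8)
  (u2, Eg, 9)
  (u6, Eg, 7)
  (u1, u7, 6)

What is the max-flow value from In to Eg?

Augment In→u2→Eg: bottleneck 8, flow now 8.
Augment In→u5→Eg: bottleneck 7, flow now 15.
Augment In→u1→u2→Eg: bottleneck 1, flow now 16.
Augment In→u1→u4→Eg: bottleneck 2, flow now 18.
Augment In→u1→u5→Eg: bottleneck 2, flow now 20.
Augment In→u1→u7→Eg: bottleneck 6, flow now 26.
Augment In→u1→u2→u6→Eg: bottleneck 3, flow now 29.
Augment In→u1→u5→u7→Eg: bottleneck 1, flow now 30.
No augmenting path remains; maximum flow = 30.
In the residual graph, reachable from In: {In, u3}.
Min-cut edges: In→u1 (15), In→u2 (8), In→u5 (7); capacity 15 + 8 + 7 = 30.
This cut is saturated, so no flow can exceed 30.

30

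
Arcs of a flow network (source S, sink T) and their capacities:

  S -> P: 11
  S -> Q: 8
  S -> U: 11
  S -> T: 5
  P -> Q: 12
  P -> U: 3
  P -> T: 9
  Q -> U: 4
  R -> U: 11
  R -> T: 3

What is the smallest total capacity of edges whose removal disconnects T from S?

Augment S→T: bottleneck 5, flow now 5.
Augment S→P→T: bottleneck 9, flow now 14.
No augmenting path remains; maximum flow = 14.
By max-flow min-cut, the minimum cut capacity equals the max flow.
In the residual graph, reachable from S: {S, P, Q, U}.
Min-cut edges: S→T (5), P→T (9); capacity 5 + 9 = 14.

14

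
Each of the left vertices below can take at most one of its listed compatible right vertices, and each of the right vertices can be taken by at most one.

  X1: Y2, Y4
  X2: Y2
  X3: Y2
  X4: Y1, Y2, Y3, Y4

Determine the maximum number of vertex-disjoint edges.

3

Unit-capacity flow: source→left, listed edges, right→sink; max matching = max flow.
Augmenting path X1→Y2 (+1); matched 1.
Augmenting path X4→Y1 (+1); matched 2.
Augmenting path X2→Y2→X1→Y4 (+1); matched 3.
No augmenting path remains; maximum matching = 3.
König certificate: {X1, X4, Y2} is a vertex cover of size 3 (every listed pair touches it), so no matching can be larger.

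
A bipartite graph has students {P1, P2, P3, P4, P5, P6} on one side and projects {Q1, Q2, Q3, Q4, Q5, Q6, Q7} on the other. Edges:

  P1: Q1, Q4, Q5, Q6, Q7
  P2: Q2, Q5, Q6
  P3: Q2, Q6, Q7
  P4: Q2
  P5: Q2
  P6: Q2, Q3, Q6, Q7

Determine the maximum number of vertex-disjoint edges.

Unit-capacity flow: source→left, listed edges, right→sink; max matching = max flow.
Augmenting path P1→Q1 (+1); matched 1.
Augmenting path P2→Q2 (+1); matched 2.
Augmenting path P3→Q6 (+1); matched 3.
Augmenting path P6→Q3 (+1); matched 4.
Augmenting path P4→Q2→P2→Q5 (+1); matched 5.
No augmenting path remains; maximum matching = 5.
König certificate: {P1, P2, P3, P6, Q2} is a vertex cover of size 5 (every listed pair touches it), so no matching can be larger.

5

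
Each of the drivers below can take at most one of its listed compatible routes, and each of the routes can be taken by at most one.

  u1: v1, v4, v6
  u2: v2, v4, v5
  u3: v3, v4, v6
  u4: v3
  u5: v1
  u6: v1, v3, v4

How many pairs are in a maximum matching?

Unit-capacity flow: source→left, listed edges, right→sink; max matching = max flow.
Augmenting path u1→v1 (+1); matched 1.
Augmenting path u2→v2 (+1); matched 2.
Augmenting path u3→v3 (+1); matched 3.
Augmenting path u6→v4 (+1); matched 4.
Augmenting path u4→v3→u3→v6 (+1); matched 5.
No augmenting path remains; maximum matching = 5.
König certificate: {u2, v1, v3, v4, v6} is a vertex cover of size 5 (every listed pair touches it), so no matching can be larger.

5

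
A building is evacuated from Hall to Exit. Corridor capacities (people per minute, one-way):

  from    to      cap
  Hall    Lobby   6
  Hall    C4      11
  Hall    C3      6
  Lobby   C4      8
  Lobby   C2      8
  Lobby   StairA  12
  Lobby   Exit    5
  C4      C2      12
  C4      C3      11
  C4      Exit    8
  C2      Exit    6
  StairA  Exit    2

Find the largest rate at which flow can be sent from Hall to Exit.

17

Augment Hall→Lobby→Exit: bottleneck 5, flow now 5.
Augment Hall→C4→Exit: bottleneck 8, flow now 13.
Augment Hall→Lobby→C2→Exit: bottleneck 1, flow now 14.
Augment Hall→C4→C2→Exit: bottleneck 3, flow now 17.
No augmenting path remains; maximum flow = 17.
In the residual graph, reachable from Hall: {Hall, C3}.
Min-cut edges: Hall→Lobby (6), Hall→C4 (11); capacity 6 + 11 = 17.
This cut is saturated, so no flow can exceed 17.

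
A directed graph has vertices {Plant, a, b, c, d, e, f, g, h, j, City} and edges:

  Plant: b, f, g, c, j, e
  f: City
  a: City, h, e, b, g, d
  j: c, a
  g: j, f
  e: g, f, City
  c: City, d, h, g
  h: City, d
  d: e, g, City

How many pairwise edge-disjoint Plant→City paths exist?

Assign every edge capacity 1; by Menger, the answer equals the max flow.
Path Plant→c→City (+1); total 1.
Path Plant→e→City (+1); total 2.
Path Plant→f→City (+1); total 3.
Path Plant→j→a→City (+1); total 4.
Path Plant→g→j→c→d→City (+1); total 5.
No residual Plant→City path; max flow = 5.
Certifying cut of size 5: {Plant→c, Plant→e, Plant→f, Plant→g, Plant→j}.

5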